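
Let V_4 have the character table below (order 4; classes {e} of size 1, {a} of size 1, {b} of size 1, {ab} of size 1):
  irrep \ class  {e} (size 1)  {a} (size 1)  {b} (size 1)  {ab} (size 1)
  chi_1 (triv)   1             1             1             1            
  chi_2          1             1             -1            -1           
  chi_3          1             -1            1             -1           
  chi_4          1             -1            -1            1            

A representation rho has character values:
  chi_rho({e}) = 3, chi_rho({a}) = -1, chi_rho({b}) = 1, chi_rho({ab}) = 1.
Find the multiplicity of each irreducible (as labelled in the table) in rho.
Multiplicities: chi_1: 1, chi_2: 0, chi_3: 1, chi_4: 1.

Working: Use <chi_rho, chi> = (1/|G|) sum_C |C| * chi_rho(C) * conj(chi(C)) with |G| = 4 for each irreducible chi in the table:
  <chi_rho, chi_1> = (1/4)[1*(3)*conj(1) + 1*(-1)*conj(1) + 1*(1)*conj(1) + 1*(1)*conj(1)]
      = (1/4)[(3) + (-1) + (1) + (1)] = 4/4 = 1
  <chi_rho, chi_2> = (1/4)[1*(3)*conj(1) + 1*(-1)*conj(1) + 1*(1)*conj(-1) + 1*(1)*conj(-1)]
      = (1/4)[(3) + (-1) + (-1) + (-1)] = 0/4 = 0
  <chi_rho, chi_3> = (1/4)[1*(3)*conj(1) + 1*(-1)*conj(-1) + 1*(1)*conj(1) + 1*(1)*conj(-1)]
      = (1/4)[(3) + (1) + (1) + (-1)] = 4/4 = 1
  <chi_rho, chi_4> = (1/4)[1*(3)*conj(1) + 1*(-1)*conj(-1) + 1*(1)*conj(-1) + 1*(1)*conj(1)]
      = (1/4)[(3) + (1) + (-1) + (1)] = 4/4 = 1
Dimension check: dim(rho) = sum (mult * dim) = 1*1 + 0*1 + 1*1 + 1*1 = 3 = chi_rho(e) = 3.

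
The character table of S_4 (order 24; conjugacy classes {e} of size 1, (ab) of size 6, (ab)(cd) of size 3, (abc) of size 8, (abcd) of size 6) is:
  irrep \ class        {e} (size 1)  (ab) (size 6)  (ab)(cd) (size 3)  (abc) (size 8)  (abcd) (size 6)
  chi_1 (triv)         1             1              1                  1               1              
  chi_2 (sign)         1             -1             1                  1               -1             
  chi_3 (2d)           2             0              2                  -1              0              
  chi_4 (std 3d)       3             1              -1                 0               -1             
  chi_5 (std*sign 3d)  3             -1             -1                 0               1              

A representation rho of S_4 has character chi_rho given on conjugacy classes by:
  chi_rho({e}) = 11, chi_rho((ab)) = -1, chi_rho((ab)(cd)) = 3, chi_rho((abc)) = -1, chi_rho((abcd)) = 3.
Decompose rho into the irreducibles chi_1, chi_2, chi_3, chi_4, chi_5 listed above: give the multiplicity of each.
Multiplicities: chi_1: 1, chi_2: 0, chi_3: 2, chi_4: 0, chi_5: 2.

Explanation: Use <chi_rho, chi> = (1/|G|) sum_C |C| * chi_rho(C) * conj(chi(C)) with |G| = 24 for each irreducible chi in the table:
  <chi_rho, chi_1> = (1/24)[1*(11)*conj(1) + 6*(-1)*conj(1) + 3*(3)*conj(1) + 8*(-1)*conj(1) + 6*(3)*conj(1)]
      = (1/24)[(11) + (-6) + (9) + (-8) + (18)] = 24/24 = 1
  <chi_rho, chi_2> = (1/24)[1*(11)*conj(1) + 6*(-1)*conj(-1) + 3*(3)*conj(1) + 8*(-1)*conj(1) + 6*(3)*conj(-1)]
      = (1/24)[(11) + (6) + (9) + (-8) + (-18)] = 0/24 = 0
  <chi_rho, chi_3> = (1/24)[1*(11)*conj(2) + 6*(-1)*conj(0) + 3*(3)*conj(2) + 8*(-1)*conj(-1) + 6*(3)*conj(0)]
      = (1/24)[(22) + (0) + (18) + (8) + (0)] = 48/24 = 2
  <chi_rho, chi_4> = (1/24)[1*(11)*conj(3) + 6*(-1)*conj(1) + 3*(3)*conj(-1) + 8*(-1)*conj(0) + 6*(3)*conj(-1)]
      = (1/24)[(33) + (-6) + (-9) + (0) + (-18)] = 0/24 = 0
  <chi_rho, chi_5> = (1/24)[1*(11)*conj(3) + 6*(-1)*conj(-1) + 3*(3)*conj(-1) + 8*(-1)*conj(0) + 6*(3)*conj(1)]
      = (1/24)[(33) + (6) + (-9) + (0) + (18)] = 48/24 = 2
Dimension check: dim(rho) = sum (mult * dim) = 1*1 + 0*1 + 2*2 + 0*3 + 2*3 = 11 = chi_rho(e) = 11.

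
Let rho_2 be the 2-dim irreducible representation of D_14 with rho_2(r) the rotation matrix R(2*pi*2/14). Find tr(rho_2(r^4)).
chi_{rho_2}(r^4) = 2*cos(2*pi*2*4/14) = -2*cos(pi/7)

Details: rho_2(r^4) is rotation by angle 2*pi*2*4/14, whose trace is 2*cos(2*pi*2*4/14) = -2*cos(pi/7).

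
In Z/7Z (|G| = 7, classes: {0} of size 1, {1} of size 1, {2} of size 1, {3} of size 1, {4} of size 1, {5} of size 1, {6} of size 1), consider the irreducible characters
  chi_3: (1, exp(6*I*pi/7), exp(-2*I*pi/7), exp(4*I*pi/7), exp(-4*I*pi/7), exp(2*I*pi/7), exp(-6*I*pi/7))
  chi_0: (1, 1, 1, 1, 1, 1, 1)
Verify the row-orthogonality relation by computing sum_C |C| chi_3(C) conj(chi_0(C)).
Sum = 0; so <chi_3, chi_0> = 0 (distinct irreducibles are orthogonal).

Reasoning: Compute term by term over conjugacy classes (|C| * chi_3(C) * conj(chi_0(C))):
  1*(1)*conj(1) + 1*(exp(6*I*pi/7))*conj(1) + 1*(exp(-2*I*pi/7))*conj(1) + 1*(exp(4*I*pi/7))*conj(1) + 1*(exp(-4*I*pi/7))*conj(1) + 1*(exp(2*I*pi/7))*conj(1) + 1*(exp(-6*I*pi/7))*conj(1)
  = (1) + (exp(6*I*pi/7)) + (exp(-2*I*pi/7)) + (exp(4*I*pi/7)) + (exp(-4*I*pi/7)) + (exp(2*I*pi/7)) + (exp(-6*I*pi/7))
  = 0.
(Exp terms are combined using exp(i*s)*conj(exp(i*t)) = exp(i*(s-t)), and sums of them are collapsed using the identity that for every m > 1 the m distinct m-th roots of unity sum to 0, e.g. 1 + exp(2*I*pi/3) + exp(-2*I*pi/3) = 0.)
Dividing by |G| = 7 gives 0/7 = 0, matching the row-orthogonality relation <chi_3, chi_0> = [chi_3 = chi_0].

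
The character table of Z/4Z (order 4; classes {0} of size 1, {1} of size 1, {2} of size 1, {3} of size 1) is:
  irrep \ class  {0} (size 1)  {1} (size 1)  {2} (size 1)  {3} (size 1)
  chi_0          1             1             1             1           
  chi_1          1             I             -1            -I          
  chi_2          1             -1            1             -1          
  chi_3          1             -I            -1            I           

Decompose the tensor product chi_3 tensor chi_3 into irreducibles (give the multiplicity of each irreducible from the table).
chi_3 tensor chi_3 = chi_2 (all other irreducibles have multiplicity 0).

Why: The character of a tensor product is the pointwise product (chi_3 * chi_3)(C) = chi_3(C) * chi_3(C):
  {0}: (1)*(1), {1}: (-I)*(-I), {2}: (-1)*(-1), {3}: (I)*(I)
so (chi_3 * chi_3) takes values
  {0} -> 1, {1} -> -1, {2} -> 1, {3} -> -1.
Now take the inner product of this character with each irreducible chi from the table, <chi_3*chi_3, chi> = (1/4) sum_C |C| (chi_3*chi_3)(C) conj(chi(C)):
  <chi_3*chi_3, chi_0> = (1/4)[1*(1)*conj(1) + 1*(-1)*conj(1) + 1*(1)*conj(1) + 1*(-1)*conj(1)]
      = (1/4)[(1) + (-1) + (1) + (-1)] = 0/4 = 0
  <chi_3*chi_3, chi_1> = (1/4)[1*(1)*conj(1) + 1*(-1)*conj(I) + 1*(1)*conj(-1) + 1*(-1)*conj(-I)]
      = (1/4)[(1) + (I) + (-1) + (-I)] = 0/4 = 0
  <chi_3*chi_3, chi_2> = (1/4)[1*(1)*conj(1) + 1*(-1)*conj(-1) + 1*(1)*conj(1) + 1*(-1)*conj(-1)]
      = (1/4)[(1) + (1) + (1) + (1)] = 4/4 = 1
  <chi_3*chi_3, chi_3> = (1/4)[1*(1)*conj(1) + 1*(-1)*conj(-I) + 1*(1)*conj(-1) + 1*(-1)*conj(I)]
      = (1/4)[(1) + (-I) + (-1) + (I)] = 0/4 = 0
(Exp terms are combined using exp(i*s)*conj(exp(i*t)) = exp(i*(s-t)), and sums of them are collapsed using the identity that for every m > 1 the m distinct m-th roots of unity sum to 0, e.g. 1 + exp(2*I*pi/3) + exp(-2*I*pi/3) = 0.)
Hence the multiplicities are chi_2: 1. Dimension check: dim(chi_3)*dim(chi_3) = 1*1 = 1 and sum (mult * dim) = 1*1 = 1.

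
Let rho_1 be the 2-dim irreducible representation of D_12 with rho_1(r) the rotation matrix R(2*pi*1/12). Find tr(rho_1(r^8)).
chi_{rho_1}(r^8) = 2*cos(2*pi*1*8/12) = -1

Derivation: rho_1(r^8) is rotation by angle 2*pi*1*8/12, whose trace is 2*cos(2*pi*1*8/12) = -1.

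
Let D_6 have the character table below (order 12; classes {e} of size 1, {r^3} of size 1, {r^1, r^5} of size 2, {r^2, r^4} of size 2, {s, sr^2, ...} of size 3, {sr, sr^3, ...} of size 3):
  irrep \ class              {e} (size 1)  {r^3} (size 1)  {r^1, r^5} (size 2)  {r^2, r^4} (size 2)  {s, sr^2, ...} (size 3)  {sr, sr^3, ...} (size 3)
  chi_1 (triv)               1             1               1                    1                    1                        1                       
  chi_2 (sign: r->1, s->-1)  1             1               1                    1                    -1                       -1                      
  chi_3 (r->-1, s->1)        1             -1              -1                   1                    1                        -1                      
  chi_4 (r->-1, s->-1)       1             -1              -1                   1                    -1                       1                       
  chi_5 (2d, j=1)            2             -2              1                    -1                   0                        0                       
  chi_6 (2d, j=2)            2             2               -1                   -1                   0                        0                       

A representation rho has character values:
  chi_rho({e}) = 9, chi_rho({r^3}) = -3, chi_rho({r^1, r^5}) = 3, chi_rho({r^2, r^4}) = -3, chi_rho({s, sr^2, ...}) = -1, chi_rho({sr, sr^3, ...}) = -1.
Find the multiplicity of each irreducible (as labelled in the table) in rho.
Multiplicities: chi_1: 0, chi_2: 1, chi_3: 0, chi_4: 0, chi_5: 3, chi_6: 1.

Explanation: Use <chi_rho, chi> = (1/|G|) sum_C |C| * chi_rho(C) * conj(chi(C)) with |G| = 12 for each irreducible chi in the table:
  <chi_rho, chi_1> = (1/12)[1*(9)*conj(1) + 1*(-3)*conj(1) + 2*(3)*conj(1) + 2*(-3)*conj(1) + 3*(-1)*conj(1) + 3*(-1)*conj(1)]
      = (1/12)[(9) + (-3) + (6) + (-6) + (-3) + (-3)] = 0/12 = 0
  <chi_rho, chi_2> = (1/12)[1*(9)*conj(1) + 1*(-3)*conj(1) + 2*(3)*conj(1) + 2*(-3)*conj(1) + 3*(-1)*conj(-1) + 3*(-1)*conj(-1)]
      = (1/12)[(9) + (-3) + (6) + (-6) + (3) + (3)] = 12/12 = 1
  <chi_rho, chi_3> = (1/12)[1*(9)*conj(1) + 1*(-3)*conj(-1) + 2*(3)*conj(-1) + 2*(-3)*conj(1) + 3*(-1)*conj(1) + 3*(-1)*conj(-1)]
      = (1/12)[(9) + (3) + (-6) + (-6) + (-3) + (3)] = 0/12 = 0
  <chi_rho, chi_4> = (1/12)[1*(9)*conj(1) + 1*(-3)*conj(-1) + 2*(3)*conj(-1) + 2*(-3)*conj(1) + 3*(-1)*conj(-1) + 3*(-1)*conj(1)]
      = (1/12)[(9) + (3) + (-6) + (-6) + (3) + (-3)] = 0/12 = 0
  <chi_rho, chi_5> = (1/12)[1*(9)*conj(2) + 1*(-3)*conj(-2) + 2*(3)*conj(1) + 2*(-3)*conj(-1) + 3*(-1)*conj(0) + 3*(-1)*conj(0)]
      = (1/12)[(18) + (6) + (6) + (6) + (0) + (0)] = 36/12 = 3
  <chi_rho, chi_6> = (1/12)[1*(9)*conj(2) + 1*(-3)*conj(2) + 2*(3)*conj(-1) + 2*(-3)*conj(-1) + 3*(-1)*conj(0) + 3*(-1)*conj(0)]
      = (1/12)[(18) + (-6) + (-6) + (6) + (0) + (0)] = 12/12 = 1
Dimension check: dim(rho) = sum (mult * dim) = 0*1 + 1*1 + 0*1 + 0*1 + 3*2 + 1*2 = 9 = chi_rho(e) = 9.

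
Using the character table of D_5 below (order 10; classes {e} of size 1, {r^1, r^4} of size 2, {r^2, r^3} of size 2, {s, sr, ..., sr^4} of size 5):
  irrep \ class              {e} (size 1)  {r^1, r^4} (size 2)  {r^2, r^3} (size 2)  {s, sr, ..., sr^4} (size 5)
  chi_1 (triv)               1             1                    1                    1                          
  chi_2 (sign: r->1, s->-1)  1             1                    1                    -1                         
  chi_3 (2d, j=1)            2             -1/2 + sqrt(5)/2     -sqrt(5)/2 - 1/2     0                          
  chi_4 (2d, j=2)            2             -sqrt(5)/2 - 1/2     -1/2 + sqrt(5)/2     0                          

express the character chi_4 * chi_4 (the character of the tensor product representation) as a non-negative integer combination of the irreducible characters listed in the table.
chi_4 tensor chi_4 = chi_1 + chi_2 + chi_3 (all other irreducibles have multiplicity 0).

Justification: The character of a tensor product is the pointwise product (chi_4 * chi_4)(C) = chi_4(C) * chi_4(C):
  {e}: (2)*(2), {r^1, r^4}: (-sqrt(5)/2 - 1/2)*(-sqrt(5)/2 - 1/2), {r^2, r^3}: (-1/2 + sqrt(5)/2)*(-1/2 + sqrt(5)/2), {s, sr, ..., sr^4}: (0)*(0)
so (chi_4 * chi_4) takes values
  {e} -> 4, {r^1, r^4} -> sqrt(5)/2 + 3/2, {r^2, r^3} -> 3/2 - sqrt(5)/2, {s, sr, ..., sr^4} -> 0.
Now take the inner product of this character with each irreducible chi from the table, <chi_4*chi_4, chi> = (1/10) sum_C |C| (chi_4*chi_4)(C) conj(chi(C)):
  <chi_4*chi_4, chi_1> = (1/10)[1*(4)*conj(1) + 2*(sqrt(5)/2 + 3/2)*conj(1) + 2*(3/2 - sqrt(5)/2)*conj(1) + 5*(0)*conj(1)]
      = (1/10)[(4) + (sqrt(5) + 3) + (3 - sqrt(5)) + (0)] = 10/10 = 1
  <chi_4*chi_4, chi_2> = (1/10)[1*(4)*conj(1) + 2*(sqrt(5)/2 + 3/2)*conj(1) + 2*(3/2 - sqrt(5)/2)*conj(1) + 5*(0)*conj(-1)]
      = (1/10)[(4) + (sqrt(5) + 3) + (3 - sqrt(5)) + (0)] = 10/10 = 1
  <chi_4*chi_4, chi_3> = (1/10)[1*(4)*conj(2) + 2*(sqrt(5)/2 + 3/2)*conj(-1/2 + sqrt(5)/2) + 2*(3/2 - sqrt(5)/2)*conj(-sqrt(5)/2 - 1/2) + 5*(0)*conj(0)]
      = (1/10)[(8) + (1 + sqrt(5)) + (1 - sqrt(5)) + (0)] = 10/10 = 1
  <chi_4*chi_4, chi_4> = (1/10)[1*(4)*conj(2) + 2*(sqrt(5)/2 + 3/2)*conj(-sqrt(5)/2 - 1/2) + 2*(3/2 - sqrt(5)/2)*conj(-1/2 + sqrt(5)/2) + 5*(0)*conj(0)]
      = (1/10)[(8) + (-2*sqrt(5) - 4) + (-4 + 2*sqrt(5)) + (0)] = 0/10 = 0
Hence the multiplicities are chi_1: 1, chi_2: 1, chi_3: 1. Dimension check: dim(chi_4)*dim(chi_4) = 2*2 = 4 and sum (mult * dim) = 1*1 + 1*1 + 1*2 = 4.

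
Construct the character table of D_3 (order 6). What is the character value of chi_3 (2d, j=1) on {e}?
Conjugacy classes: {e} of size 1, {r^1, r^2} of size 2, {s, sr, ..., sr^2} of size 3.
Character table:
  irrep \ class              {e} (size 1)  {r^1, r^2} (size 2)  {s, sr, ..., sr^2} (size 3)
  chi_1 (triv)               1             1                    1                          
  chi_2 (sign: r->1, s->-1)  1             1                    -1                         
  chi_3 (2d, j=1)            2             -1                   0                          

Spot check: chi_3 (2d, j=1) on {e} = 2.

Why: D_3 has order 2*3 = 6 with 3 conjugacy classes, hence 3 irreducibles. Sum of squared dims 1 + 1 + 4 = 6 = |G|. Linear characters come from the abelianisation; the 2-dimensional irreps have character r^k -> 2*cos(2*pi*j*k/3), reflections -> 0.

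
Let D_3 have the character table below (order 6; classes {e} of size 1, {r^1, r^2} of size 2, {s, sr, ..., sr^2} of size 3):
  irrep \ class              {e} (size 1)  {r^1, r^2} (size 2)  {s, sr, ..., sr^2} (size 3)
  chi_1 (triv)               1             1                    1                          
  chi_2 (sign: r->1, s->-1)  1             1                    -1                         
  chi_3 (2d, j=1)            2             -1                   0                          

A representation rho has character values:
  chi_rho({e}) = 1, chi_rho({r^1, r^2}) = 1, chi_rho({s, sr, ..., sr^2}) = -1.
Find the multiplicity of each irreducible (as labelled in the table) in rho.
Multiplicities: chi_1: 0, chi_2: 1, chi_3: 0.

Argument: Use <chi_rho, chi> = (1/|G|) sum_C |C| * chi_rho(C) * conj(chi(C)) with |G| = 6 for each irreducible chi in the table:
  <chi_rho, chi_1> = (1/6)[1*(1)*conj(1) + 2*(1)*conj(1) + 3*(-1)*conj(1)]
      = (1/6)[(1) + (2) + (-3)] = 0/6 = 0
  <chi_rho, chi_2> = (1/6)[1*(1)*conj(1) + 2*(1)*conj(1) + 3*(-1)*conj(-1)]
      = (1/6)[(1) + (2) + (3)] = 6/6 = 1
  <chi_rho, chi_3> = (1/6)[1*(1)*conj(2) + 2*(1)*conj(-1) + 3*(-1)*conj(0)]
      = (1/6)[(2) + (-2) + (0)] = 0/6 = 0
Dimension check: dim(rho) = sum (mult * dim) = 0*1 + 1*1 + 0*2 = 1 = chi_rho(e) = 1.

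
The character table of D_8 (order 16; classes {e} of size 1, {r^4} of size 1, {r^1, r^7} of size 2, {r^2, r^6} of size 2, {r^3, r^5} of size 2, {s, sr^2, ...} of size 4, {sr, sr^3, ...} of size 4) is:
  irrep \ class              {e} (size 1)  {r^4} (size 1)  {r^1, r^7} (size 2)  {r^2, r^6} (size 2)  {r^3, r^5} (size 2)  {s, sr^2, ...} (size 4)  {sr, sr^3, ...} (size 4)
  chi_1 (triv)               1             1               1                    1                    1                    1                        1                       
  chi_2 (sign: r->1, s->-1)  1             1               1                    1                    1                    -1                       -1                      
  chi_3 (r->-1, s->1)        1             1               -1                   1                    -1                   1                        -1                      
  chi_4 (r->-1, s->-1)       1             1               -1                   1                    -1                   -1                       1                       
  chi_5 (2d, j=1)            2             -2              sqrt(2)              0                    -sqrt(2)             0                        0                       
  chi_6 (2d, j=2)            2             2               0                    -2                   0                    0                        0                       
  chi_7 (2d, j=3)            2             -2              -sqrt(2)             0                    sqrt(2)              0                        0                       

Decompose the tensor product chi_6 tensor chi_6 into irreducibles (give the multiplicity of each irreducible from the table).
chi_6 tensor chi_6 = chi_1 + chi_2 + chi_3 + chi_4 (all other irreducibles have multiplicity 0).

Solution. The character of a tensor product is the pointwise product (chi_6 * chi_6)(C) = chi_6(C) * chi_6(C):
  {e}: (2)*(2), {r^4}: (2)*(2), {r^1, r^7}: (0)*(0), {r^2, r^6}: (-2)*(-2), {r^3, r^5}: (0)*(0), {s, sr^2, ...}: (0)*(0), {sr, sr^3, ...}: (0)*(0)
so (chi_6 * chi_6) takes values
  {e} -> 4, {r^4} -> 4, {r^1, r^7} -> 0, {r^2, r^6} -> 4, {r^3, r^5} -> 0, {s, sr^2, ...} -> 0, {sr, sr^3, ...} -> 0.
Now take the inner product of this character with each irreducible chi from the table, <chi_6*chi_6, chi> = (1/16) sum_C |C| (chi_6*chi_6)(C) conj(chi(C)):
  <chi_6*chi_6, chi_1> = (1/16)[1*(4)*conj(1) + 1*(4)*conj(1) + 2*(0)*conj(1) + 2*(4)*conj(1) + 2*(0)*conj(1) + 4*(0)*conj(1) + 4*(0)*conj(1)]
      = (1/16)[(4) + (4) + (0) + (8) + (0) + (0) + (0)] = 16/16 = 1
  <chi_6*chi_6, chi_2> = (1/16)[1*(4)*conj(1) + 1*(4)*conj(1) + 2*(0)*conj(1) + 2*(4)*conj(1) + 2*(0)*conj(1) + 4*(0)*conj(-1) + 4*(0)*conj(-1)]
      = (1/16)[(4) + (4) + (0) + (8) + (0) + (0) + (0)] = 16/16 = 1
  <chi_6*chi_6, chi_3> = (1/16)[1*(4)*conj(1) + 1*(4)*conj(1) + 2*(0)*conj(-1) + 2*(4)*conj(1) + 2*(0)*conj(-1) + 4*(0)*conj(1) + 4*(0)*conj(-1)]
      = (1/16)[(4) + (4) + (0) + (8) + (0) + (0) + (0)] = 16/16 = 1
  <chi_6*chi_6, chi_4> = (1/16)[1*(4)*conj(1) + 1*(4)*conj(1) + 2*(0)*conj(-1) + 2*(4)*conj(1) + 2*(0)*conj(-1) + 4*(0)*conj(-1) + 4*(0)*conj(1)]
      = (1/16)[(4) + (4) + (0) + (8) + (0) + (0) + (0)] = 16/16 = 1
  <chi_6*chi_6, chi_5> = (1/16)[1*(4)*conj(2) + 1*(4)*conj(-2) + 2*(0)*conj(sqrt(2)) + 2*(4)*conj(0) + 2*(0)*conj(-sqrt(2)) + 4*(0)*conj(0) + 4*(0)*conj(0)]
      = (1/16)[(8) + (-8) + (0) + (0) + (0) + (0) + (0)] = 0/16 = 0
  <chi_6*chi_6, chi_6> = (1/16)[1*(4)*conj(2) + 1*(4)*conj(2) + 2*(0)*conj(0) + 2*(4)*conj(-2) + 2*(0)*conj(0) + 4*(0)*conj(0) + 4*(0)*conj(0)]
      = (1/16)[(8) + (8) + (0) + (-16) + (0) + (0) + (0)] = 0/16 = 0
  <chi_6*chi_6, chi_7> = (1/16)[1*(4)*conj(2) + 1*(4)*conj(-2) + 2*(0)*conj(-sqrt(2)) + 2*(4)*conj(0) + 2*(0)*conj(sqrt(2)) + 4*(0)*conj(0) + 4*(0)*conj(0)]
      = (1/16)[(8) + (-8) + (0) + (0) + (0) + (0) + (0)] = 0/16 = 0
Hence the multiplicities are chi_1: 1, chi_2: 1, chi_3: 1, chi_4: 1. Dimension check: dim(chi_6)*dim(chi_6) = 2*2 = 4 and sum (mult * dim) = 1*1 + 1*1 + 1*1 + 1*1 = 4.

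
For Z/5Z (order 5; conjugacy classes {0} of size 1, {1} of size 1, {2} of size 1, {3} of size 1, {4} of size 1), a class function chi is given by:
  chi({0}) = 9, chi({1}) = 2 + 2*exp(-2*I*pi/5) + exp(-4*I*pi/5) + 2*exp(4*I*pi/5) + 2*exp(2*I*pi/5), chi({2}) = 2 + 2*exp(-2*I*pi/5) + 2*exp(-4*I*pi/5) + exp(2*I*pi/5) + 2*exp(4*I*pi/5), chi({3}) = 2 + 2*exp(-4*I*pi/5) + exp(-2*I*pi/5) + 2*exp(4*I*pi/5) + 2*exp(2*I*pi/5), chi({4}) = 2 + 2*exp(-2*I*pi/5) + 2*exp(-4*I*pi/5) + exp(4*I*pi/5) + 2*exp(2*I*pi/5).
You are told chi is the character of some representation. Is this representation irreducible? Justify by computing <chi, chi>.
Not irreducible (reducible): <chi, chi> = 17 > 1.

Reasoning: <chi, chi> = (1/|G|) sum_C |C| * |chi(C)|^2 = (1/5)[1*|9|^2 + 1*|2 + 2*exp(-2*I*pi/5) + exp(-4*I*pi/5) + 2*exp(4*I*pi/5) + 2*exp(2*I*pi/5)|^2 + 1*|2 + 2*exp(-2*I*pi/5) + 2*exp(-4*I*pi/5) + exp(2*I*pi/5) + 2*exp(4*I*pi/5)|^2 + 1*|2 + 2*exp(-4*I*pi/5) + exp(-2*I*pi/5) + 2*exp(4*I*pi/5) + 2*exp(2*I*pi/5)|^2 + 1*|2 + 2*exp(-2*I*pi/5) + 2*exp(-4*I*pi/5) + exp(4*I*pi/5) + 2*exp(2*I*pi/5)|^2]
  = (1/5)[(81) + (1) + (1) + (1) + (1)] = 85/5 = 17.
(Exp terms are combined using exp(i*s)*conj(exp(i*t)) = exp(i*(s-t)), and sums of them are collapsed using the identity that for every m > 1 the m distinct m-th roots of unity sum to 0, e.g. 1 + exp(2*I*pi/3) + exp(-2*I*pi/3) = 0.)
A character is irreducible iff <chi, chi> = 1, so this representation is reducible.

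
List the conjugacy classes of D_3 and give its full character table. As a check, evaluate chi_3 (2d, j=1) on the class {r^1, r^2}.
Conjugacy classes: {e} of size 1, {r^1, r^2} of size 2, {s, sr, ..., sr^2} of size 3.
Character table:
  irrep \ class              {e} (size 1)  {r^1, r^2} (size 2)  {s, sr, ..., sr^2} (size 3)
  chi_1 (triv)               1             1                    1                          
  chi_2 (sign: r->1, s->-1)  1             1                    -1                         
  chi_3 (2d, j=1)            2             -1                   0                          

Spot check: chi_3 (2d, j=1) on {r^1, r^2} = -1.

Derivation: D_3 has order 2*3 = 6 with 3 conjugacy classes, hence 3 irreducibles. Sum of squared dims 1 + 1 + 4 = 6 = |G|. Linear characters come from the abelianisation; the 2-dimensional irreps have character r^k -> 2*cos(2*pi*j*k/3), reflections -> 0.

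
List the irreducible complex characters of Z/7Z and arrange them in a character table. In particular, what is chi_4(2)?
Character table of Z/7Z (irreps indexed chi_0,...,chi_6 with chi_k(m) = zeta_7^(k*m), zeta_7 = exp(2*pi*i/7)):
  irrep \ class  {0} (size 1)  {1} (size 1)    {2} (size 1)    {3} (size 1)    {4} (size 1)    {5} (size 1)    {6} (size 1)  
  chi_0          1             1               1               1               1               1               1             
  chi_1          1             exp(2*I*pi/7)   exp(4*I*pi/7)   exp(6*I*pi/7)   exp(-6*I*pi/7)  exp(-4*I*pi/7)  exp(-2*I*pi/7)
  chi_2          1             exp(4*I*pi/7)   exp(-6*I*pi/7)  exp(-2*I*pi/7)  exp(2*I*pi/7)   exp(6*I*pi/7)   exp(-4*I*pi/7)
  chi_3          1             exp(6*I*pi/7)   exp(-2*I*pi/7)  exp(4*I*pi/7)   exp(-4*I*pi/7)  exp(2*I*pi/7)   exp(-6*I*pi/7)
  chi_4          1             exp(-6*I*pi/7)  exp(2*I*pi/7)   exp(-4*I*pi/7)  exp(4*I*pi/7)   exp(-2*I*pi/7)  exp(6*I*pi/7) 
  chi_5          1             exp(-4*I*pi/7)  exp(6*I*pi/7)   exp(2*I*pi/7)   exp(-2*I*pi/7)  exp(-6*I*pi/7)  exp(4*I*pi/7) 
  chi_6          1             exp(-2*I*pi/7)  exp(-4*I*pi/7)  exp(-6*I*pi/7)  exp(6*I*pi/7)   exp(4*I*pi/7)   exp(2*I*pi/7) 

Spot check: chi_4(2) = zeta_7^(4*2) = zeta_7^8 = exp(2*I*pi/7).

Details: Z/7Z is abelian, so all 7 irreducible complex representations are 1-dimensional. They are given by chi_k(m) = zeta_7^(k*m) for k = 0,...,6. Row orthogonality: sum_m chi_k(m) conj(chi_l(m)) = 7 * [k = l].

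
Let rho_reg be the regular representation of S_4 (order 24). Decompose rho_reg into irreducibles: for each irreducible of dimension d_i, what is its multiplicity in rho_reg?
Each irreducible V_i of dimension d_i appears with multiplicity d_i, i.e. rho_reg = (direct sum over all irreducibles V_i) d_i V_i. The irreducible dimensions for S_4 are 1, 1, 2, 3, 3: 2 irreducibles of dimension 1, each with multiplicity 1; 1 irreducible of dimension 2, with multiplicity 2; 2 irreducibles of dimension 3, each with multiplicity 3. Total dimension 2*1*1 + 1*2*2 + 2*3*3 = 24 = |G|.

Derivation: General theorem: in the regular representation of a finite group G, each irreducible appears with multiplicity equal to its dimension. Check: dim(rho_reg) = sum d_i^2 = 1 + 1 + 4 + 9 + 9 = 24 = |G|.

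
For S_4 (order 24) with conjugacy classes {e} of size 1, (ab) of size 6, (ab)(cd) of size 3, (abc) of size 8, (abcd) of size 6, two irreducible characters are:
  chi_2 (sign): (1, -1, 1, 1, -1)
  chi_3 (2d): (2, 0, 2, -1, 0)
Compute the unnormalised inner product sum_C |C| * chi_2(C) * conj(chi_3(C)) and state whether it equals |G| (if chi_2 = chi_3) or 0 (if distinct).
Sum = 0; so <chi_2, chi_3> = 0 (distinct irreducibles are orthogonal).

Why: Compute term by term over conjugacy classes (|C| * chi_2(C) * conj(chi_3(C))):
  1*(1)*conj(2) + 6*(-1)*conj(0) + 3*(1)*conj(2) + 8*(1)*conj(-1) + 6*(-1)*conj(0)
  = (2) + (0) + (6) + (-8) + (0)
  = 0.
Dividing by |G| = 24 gives 0/24 = 0, matching the row-orthogonality relation <chi_2, chi_3> = [chi_2 = chi_3].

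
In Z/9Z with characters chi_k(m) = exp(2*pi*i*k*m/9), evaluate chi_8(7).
chi_8(7) = zeta_9^56 = exp(4*I*pi/9)

Explanation: chi_8(7) = zeta_9^(8*7) = zeta_9^56. Since zeta_9^9 = 1, this equals zeta_9^2 = exp(2*pi*i*2/9) = exp(4*I*pi/9).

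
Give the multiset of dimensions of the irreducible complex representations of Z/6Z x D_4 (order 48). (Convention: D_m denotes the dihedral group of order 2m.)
Dimensions: 1, 1, 1, 1, 1, 1, 1, 1, 1, 1, 1, 1, 1, 1, 1, 1, 1, 1, 1, 1, 1, 1, 1, 1, 2, 2, 2, 2, 2, 2

Details: There are 30 irreducibles (= number of conjugacy classes). Their dimensions d_i satisfy sum d_i^2 = |G| = 48: 1 + 1 + 1 + 1 + 1 + 1 + 1 + 1 + 1 + 1 + 1 + 1 + 1 + 1 + 1 + 1 + 1 + 1 + 1 + 1 + 1 + 1 + 1 + 1 + 4 + 4 + 4 + 4 + 4 + 4 = 48. (For the product with Z/6Z: each of the 6 1-dim characters of Z/6Z tensors with each irrep of D_4, giving 6 copies of each D_4-dimension.)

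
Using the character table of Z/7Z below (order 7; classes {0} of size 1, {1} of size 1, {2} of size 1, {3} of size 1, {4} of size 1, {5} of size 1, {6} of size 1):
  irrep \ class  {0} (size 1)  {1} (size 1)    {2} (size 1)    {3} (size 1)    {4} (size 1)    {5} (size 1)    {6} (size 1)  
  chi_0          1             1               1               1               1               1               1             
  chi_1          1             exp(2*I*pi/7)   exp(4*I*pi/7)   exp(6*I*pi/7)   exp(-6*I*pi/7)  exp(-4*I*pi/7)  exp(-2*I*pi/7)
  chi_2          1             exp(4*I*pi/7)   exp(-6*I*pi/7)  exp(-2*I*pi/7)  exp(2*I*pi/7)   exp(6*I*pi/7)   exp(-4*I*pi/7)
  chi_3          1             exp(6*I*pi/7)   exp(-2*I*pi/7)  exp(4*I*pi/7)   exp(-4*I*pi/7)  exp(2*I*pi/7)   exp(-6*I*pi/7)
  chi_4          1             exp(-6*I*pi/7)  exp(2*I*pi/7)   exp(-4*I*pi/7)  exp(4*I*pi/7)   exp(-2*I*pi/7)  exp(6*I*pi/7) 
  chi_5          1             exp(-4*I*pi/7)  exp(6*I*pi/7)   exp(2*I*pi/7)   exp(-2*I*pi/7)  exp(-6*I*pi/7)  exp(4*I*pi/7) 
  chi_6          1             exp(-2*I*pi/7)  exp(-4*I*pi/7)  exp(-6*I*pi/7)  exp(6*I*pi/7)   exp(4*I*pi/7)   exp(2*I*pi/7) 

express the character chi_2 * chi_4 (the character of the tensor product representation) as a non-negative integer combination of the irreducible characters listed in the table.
chi_2 tensor chi_4 = chi_6 (all other irreducibles have multiplicity 0).

Derivation: The character of a tensor product is the pointwise product (chi_2 * chi_4)(C) = chi_2(C) * chi_4(C):
  {0}: (1)*(1), {1}: (exp(4*I*pi/7))*(exp(-6*I*pi/7)), {2}: (exp(-6*I*pi/7))*(exp(2*I*pi/7)), {3}: (exp(-2*I*pi/7))*(exp(-4*I*pi/7)), {4}: (exp(2*I*pi/7))*(exp(4*I*pi/7)), {5}: (exp(6*I*pi/7))*(exp(-2*I*pi/7)), {6}: (exp(-4*I*pi/7))*(exp(6*I*pi/7))
so (chi_2 * chi_4) takes values
  {0} -> 1, {1} -> exp(-2*I*pi/7), {2} -> exp(-4*I*pi/7), {3} -> exp(-6*I*pi/7), {4} -> exp(6*I*pi/7), {5} -> exp(4*I*pi/7), {6} -> exp(2*I*pi/7).
Now take the inner product of this character with each irreducible chi from the table, <chi_2*chi_4, chi> = (1/7) sum_C |C| (chi_2*chi_4)(C) conj(chi(C)):
  <chi_2*chi_4, chi_0> = (1/7)[1*(1)*conj(1) + 1*(exp(-2*I*pi/7))*conj(1) + 1*(exp(-4*I*pi/7))*conj(1) + 1*(exp(-6*I*pi/7))*conj(1) + 1*(exp(6*I*pi/7))*conj(1) + 1*(exp(4*I*pi/7))*conj(1) + 1*(exp(2*I*pi/7))*conj(1)]
      = (1/7)[(1) + (exp(-2*I*pi/7)) + (exp(-4*I*pi/7)) + (exp(-6*I*pi/7)) + (exp(6*I*pi/7)) + (exp(4*I*pi/7)) + (exp(2*I*pi/7))] = 0/7 = 0
  <chi_2*chi_4, chi_1> = (1/7)[1*(1)*conj(1) + 1*(exp(-2*I*pi/7))*conj(exp(2*I*pi/7)) + 1*(exp(-4*I*pi/7))*conj(exp(4*I*pi/7)) + 1*(exp(-6*I*pi/7))*conj(exp(6*I*pi/7)) + 1*(exp(6*I*pi/7))*conj(exp(-6*I*pi/7)) + 1*(exp(4*I*pi/7))*conj(exp(-4*I*pi/7)) + 1*(exp(2*I*pi/7))*conj(exp(-2*I*pi/7))]
      = (1/7)[(1) + (exp(-4*I*pi/7)) + (exp(6*I*pi/7)) + (exp(2*I*pi/7)) + (exp(-2*I*pi/7)) + (exp(-6*I*pi/7)) + (exp(4*I*pi/7))] = 0/7 = 0
  <chi_2*chi_4, chi_2> = (1/7)[1*(1)*conj(1) + 1*(exp(-2*I*pi/7))*conj(exp(4*I*pi/7)) + 1*(exp(-4*I*pi/7))*conj(exp(-6*I*pi/7)) + 1*(exp(-6*I*pi/7))*conj(exp(-2*I*pi/7)) + 1*(exp(6*I*pi/7))*conj(exp(2*I*pi/7)) + 1*(exp(4*I*pi/7))*conj(exp(6*I*pi/7)) + 1*(exp(2*I*pi/7))*conj(exp(-4*I*pi/7))]
      = (1/7)[(1) + (exp(-6*I*pi/7)) + (exp(2*I*pi/7)) + (exp(-4*I*pi/7)) + (exp(4*I*pi/7)) + (exp(-2*I*pi/7)) + (exp(6*I*pi/7))] = 0/7 = 0
  <chi_2*chi_4, chi_3> = (1/7)[1*(1)*conj(1) + 1*(exp(-2*I*pi/7))*conj(exp(6*I*pi/7)) + 1*(exp(-4*I*pi/7))*conj(exp(-2*I*pi/7)) + 1*(exp(-6*I*pi/7))*conj(exp(4*I*pi/7)) + 1*(exp(6*I*pi/7))*conj(exp(-4*I*pi/7)) + 1*(exp(4*I*pi/7))*conj(exp(2*I*pi/7)) + 1*(exp(2*I*pi/7))*conj(exp(-6*I*pi/7))]
      = (1/7)[(1) + (exp(6*I*pi/7)) + (exp(-2*I*pi/7)) + (exp(4*I*pi/7)) + (exp(-4*I*pi/7)) + (exp(2*I*pi/7)) + (exp(-6*I*pi/7))] = 0/7 = 0
  <chi_2*chi_4, chi_4> = (1/7)[1*(1)*conj(1) + 1*(exp(-2*I*pi/7))*conj(exp(-6*I*pi/7)) + 1*(exp(-4*I*pi/7))*conj(exp(2*I*pi/7)) + 1*(exp(-6*I*pi/7))*conj(exp(-4*I*pi/7)) + 1*(exp(6*I*pi/7))*conj(exp(4*I*pi/7)) + 1*(exp(4*I*pi/7))*conj(exp(-2*I*pi/7)) + 1*(exp(2*I*pi/7))*conj(exp(6*I*pi/7))]
      = (1/7)[(1) + (exp(4*I*pi/7)) + (exp(-6*I*pi/7)) + (exp(-2*I*pi/7)) + (exp(2*I*pi/7)) + (exp(6*I*pi/7)) + (exp(-4*I*pi/7))] = 0/7 = 0
  <chi_2*chi_4, chi_5> = (1/7)[1*(1)*conj(1) + 1*(exp(-2*I*pi/7))*conj(exp(-4*I*pi/7)) + 1*(exp(-4*I*pi/7))*conj(exp(6*I*pi/7)) + 1*(exp(-6*I*pi/7))*conj(exp(2*I*pi/7)) + 1*(exp(6*I*pi/7))*conj(exp(-2*I*pi/7)) + 1*(exp(4*I*pi/7))*conj(exp(-6*I*pi/7)) + 1*(exp(2*I*pi/7))*conj(exp(4*I*pi/7))]
      = (1/7)[(1) + (exp(2*I*pi/7)) + (exp(4*I*pi/7)) + (exp(6*I*pi/7)) + (exp(-6*I*pi/7)) + (exp(-4*I*pi/7)) + (exp(-2*I*pi/7))] = 0/7 = 0
  <chi_2*chi_4, chi_6> = (1/7)[1*(1)*conj(1) + 1*(exp(-2*I*pi/7))*conj(exp(-2*I*pi/7)) + 1*(exp(-4*I*pi/7))*conj(exp(-4*I*pi/7)) + 1*(exp(-6*I*pi/7))*conj(exp(-6*I*pi/7)) + 1*(exp(6*I*pi/7))*conj(exp(6*I*pi/7)) + 1*(exp(4*I*pi/7))*conj(exp(4*I*pi/7)) + 1*(exp(2*I*pi/7))*conj(exp(2*I*pi/7))]
      = (1/7)[(1) + (1) + (1) + (1) + (1) + (1) + (1)] = 7/7 = 1
(Exp terms are combined using exp(i*s)*conj(exp(i*t)) = exp(i*(s-t)), and sums of them are collapsed using the identity that for every m > 1 the m distinct m-th roots of unity sum to 0, e.g. 1 + exp(2*I*pi/3) + exp(-2*I*pi/3) = 0.)
Hence the multiplicities are chi_6: 1. Dimension check: dim(chi_2)*dim(chi_4) = 1*1 = 1 and sum (mult * dim) = 1*1 = 1.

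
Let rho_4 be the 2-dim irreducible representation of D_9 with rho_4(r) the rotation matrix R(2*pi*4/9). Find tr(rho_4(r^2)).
chi_{rho_4}(r^2) = 2*cos(2*pi*4*2/9) = 2*cos(2*pi/9)

Details: rho_4(r^2) is rotation by angle 2*pi*4*2/9, whose trace is 2*cos(2*pi*4*2/9) = 2*cos(2*pi/9).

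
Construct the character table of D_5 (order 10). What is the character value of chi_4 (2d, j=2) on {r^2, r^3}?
Conjugacy classes: {e} of size 1, {r^1, r^4} of size 2, {r^2, r^3} of size 2, {s, sr, ..., sr^4} of size 5.
Character table:
  irrep \ class              {e} (size 1)  {r^1, r^4} (size 2)  {r^2, r^3} (size 2)  {s, sr, ..., sr^4} (size 5)
  chi_1 (triv)               1             1                    1                    1                          
  chi_2 (sign: r->1, s->-1)  1             1                    1                    -1                         
  chi_3 (2d, j=1)            2             -1/2 + sqrt(5)/2     -sqrt(5)/2 - 1/2     0                          
  chi_4 (2d, j=2)            2             -sqrt(5)/2 - 1/2     -1/2 + sqrt(5)/2     0                          

Spot check: chi_4 (2d, j=2) on {r^2, r^3} = -1/2 + sqrt(5)/2.

Details: D_5 has order 2*5 = 10 with 4 conjugacy classes, hence 4 irreducibles. Sum of squared dims 1 + 1 + 4 + 4 = 10 = |G|. Linear characters come from the abelianisation; the 2-dimensional irreps have character r^k -> 2*cos(2*pi*j*k/5), reflections -> 0.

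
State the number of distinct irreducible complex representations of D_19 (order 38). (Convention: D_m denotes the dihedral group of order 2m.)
11

Justification: The number of irreducible complex representations of a finite group equals its number of conjugacy classes. D_19 has 11 conjugacy classes ((n+3)/2 for n odd), so D_19 (order 38) has exactly 11 irreducible complex representations.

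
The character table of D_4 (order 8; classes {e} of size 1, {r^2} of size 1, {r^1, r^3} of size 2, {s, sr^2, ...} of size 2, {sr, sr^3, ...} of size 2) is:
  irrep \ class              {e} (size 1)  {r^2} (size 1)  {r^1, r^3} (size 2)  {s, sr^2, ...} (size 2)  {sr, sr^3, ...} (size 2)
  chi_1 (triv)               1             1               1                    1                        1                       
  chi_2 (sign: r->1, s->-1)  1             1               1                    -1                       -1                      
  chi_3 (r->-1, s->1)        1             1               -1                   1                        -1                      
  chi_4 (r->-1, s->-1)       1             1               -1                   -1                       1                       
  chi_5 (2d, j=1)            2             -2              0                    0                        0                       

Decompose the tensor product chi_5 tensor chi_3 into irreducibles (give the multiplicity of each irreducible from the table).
chi_5 tensor chi_3 = chi_5 (all other irreducibles have multiplicity 0).

Derivation: The character of a tensor product is the pointwise product (chi_5 * chi_3)(C) = chi_5(C) * chi_3(C):
  {e}: (2)*(1), {r^2}: (-2)*(1), {r^1, r^3}: (0)*(-1), {s, sr^2, ...}: (0)*(1), {sr, sr^3, ...}: (0)*(-1)
so (chi_5 * chi_3) takes values
  {e} -> 2, {r^2} -> -2, {r^1, r^3} -> 0, {s, sr^2, ...} -> 0, {sr, sr^3, ...} -> 0.
Now take the inner product of this character with each irreducible chi from the table, <chi_5*chi_3, chi> = (1/8) sum_C |C| (chi_5*chi_3)(C) conj(chi(C)):
  <chi_5*chi_3, chi_1> = (1/8)[1*(2)*conj(1) + 1*(-2)*conj(1) + 2*(0)*conj(1) + 2*(0)*conj(1) + 2*(0)*conj(1)]
      = (1/8)[(2) + (-2) + (0) + (0) + (0)] = 0/8 = 0
  <chi_5*chi_3, chi_2> = (1/8)[1*(2)*conj(1) + 1*(-2)*conj(1) + 2*(0)*conj(1) + 2*(0)*conj(-1) + 2*(0)*conj(-1)]
      = (1/8)[(2) + (-2) + (0) + (0) + (0)] = 0/8 = 0
  <chi_5*chi_3, chi_3> = (1/8)[1*(2)*conj(1) + 1*(-2)*conj(1) + 2*(0)*conj(-1) + 2*(0)*conj(1) + 2*(0)*conj(-1)]
      = (1/8)[(2) + (-2) + (0) + (0) + (0)] = 0/8 = 0
  <chi_5*chi_3, chi_4> = (1/8)[1*(2)*conj(1) + 1*(-2)*conj(1) + 2*(0)*conj(-1) + 2*(0)*conj(-1) + 2*(0)*conj(1)]
      = (1/8)[(2) + (-2) + (0) + (0) + (0)] = 0/8 = 0
  <chi_5*chi_3, chi_5> = (1/8)[1*(2)*conj(2) + 1*(-2)*conj(-2) + 2*(0)*conj(0) + 2*(0)*conj(0) + 2*(0)*conj(0)]
      = (1/8)[(4) + (4) + (0) + (0) + (0)] = 8/8 = 1
Hence the multiplicities are chi_5: 1. Dimension check: dim(chi_5)*dim(chi_3) = 2*1 = 2 and sum (mult * dim) = 1*2 = 2.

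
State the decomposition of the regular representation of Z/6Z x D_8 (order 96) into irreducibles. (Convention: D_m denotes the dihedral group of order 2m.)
Each irreducible V_i of dimension d_i appears with multiplicity d_i, i.e. rho_reg = (direct sum over all irreducibles V_i) d_i V_i. The irreducible dimensions for Z/6Z x D_8 are 1, 1, 1, 1, 1, 1, 1, 1, 1, 1, 1, 1, 1, 1, 1, 1, 1, 1, 1, 1, 1, 1, 1, 1, 2, 2, 2, 2, 2, 2, 2, 2, 2, 2, 2, 2, 2, 2, 2, 2, 2, 2: 24 irreducibles of dimension 1, each with multiplicity 1; 18 irreducibles of dimension 2, each with multiplicity 2. Total dimension 24*1*1 + 18*2*2 = 96 = |G|.

Why: General theorem: in the regular representation of a finite group G, each irreducible appears with multiplicity equal to its dimension. Check: dim(rho_reg) = sum d_i^2 = 1 + 1 + 1 + 1 + 1 + 1 + 1 + 1 + 1 + 1 + 1 + 1 + 1 + 1 + 1 + 1 + 1 + 1 + 1 + 1 + 1 + 1 + 1 + 1 + 4 + 4 + 4 + 4 + 4 + 4 + 4 + 4 + 4 + 4 + 4 + 4 + 4 + 4 + 4 + 4 + 4 + 4 = 96 = |G|.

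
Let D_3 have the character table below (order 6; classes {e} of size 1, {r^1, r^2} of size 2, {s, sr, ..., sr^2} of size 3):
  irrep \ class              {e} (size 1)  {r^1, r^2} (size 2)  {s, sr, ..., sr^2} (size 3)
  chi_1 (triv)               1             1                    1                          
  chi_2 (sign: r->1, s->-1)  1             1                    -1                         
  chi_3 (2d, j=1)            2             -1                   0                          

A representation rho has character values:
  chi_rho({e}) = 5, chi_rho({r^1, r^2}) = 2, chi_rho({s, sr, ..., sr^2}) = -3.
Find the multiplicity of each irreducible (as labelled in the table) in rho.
Multiplicities: chi_1: 0, chi_2: 3, chi_3: 1.

Reasoning: Use <chi_rho, chi> = (1/|G|) sum_C |C| * chi_rho(C) * conj(chi(C)) with |G| = 6 for each irreducible chi in the table:
  <chi_rho, chi_1> = (1/6)[1*(5)*conj(1) + 2*(2)*conj(1) + 3*(-3)*conj(1)]
      = (1/6)[(5) + (4) + (-9)] = 0/6 = 0
  <chi_rho, chi_2> = (1/6)[1*(5)*conj(1) + 2*(2)*conj(1) + 3*(-3)*conj(-1)]
      = (1/6)[(5) + (4) + (9)] = 18/6 = 3
  <chi_rho, chi_3> = (1/6)[1*(5)*conj(2) + 2*(2)*conj(-1) + 3*(-3)*conj(0)]
      = (1/6)[(10) + (-4) + (0)] = 6/6 = 1
Dimension check: dim(rho) = sum (mult * dim) = 0*1 + 3*1 + 1*2 = 5 = chi_rho(e) = 5.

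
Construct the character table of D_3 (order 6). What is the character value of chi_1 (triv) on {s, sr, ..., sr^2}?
Conjugacy classes: {e} of size 1, {r^1, r^2} of size 2, {s, sr, ..., sr^2} of size 3.
Character table:
  irrep \ class              {e} (size 1)  {r^1, r^2} (size 2)  {s, sr, ..., sr^2} (size 3)
  chi_1 (triv)               1             1                    1                          
  chi_2 (sign: r->1, s->-1)  1             1                    -1                         
  chi_3 (2d, j=1)            2             -1                   0                          

Spot check: chi_1 (triv) on {s, sr, ..., sr^2} = 1.

Derivation: D_3 has order 2*3 = 6 with 3 conjugacy classes, hence 3 irreducibles. Sum of squared dims 1 + 1 + 4 = 6 = |G|. Linear characters come from the abelianisation; the 2-dimensional irreps have character r^k -> 2*cos(2*pi*j*k/3), reflections -> 0.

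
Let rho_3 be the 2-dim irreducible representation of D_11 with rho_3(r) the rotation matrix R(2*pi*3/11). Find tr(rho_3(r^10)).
chi_{rho_3}(r^10) = 2*cos(2*pi*3*10/11) = -2*cos(5*pi/11)

Derivation: rho_3(r^10) is rotation by angle 2*pi*3*10/11, whose trace is 2*cos(2*pi*3*10/11) = -2*cos(5*pi/11).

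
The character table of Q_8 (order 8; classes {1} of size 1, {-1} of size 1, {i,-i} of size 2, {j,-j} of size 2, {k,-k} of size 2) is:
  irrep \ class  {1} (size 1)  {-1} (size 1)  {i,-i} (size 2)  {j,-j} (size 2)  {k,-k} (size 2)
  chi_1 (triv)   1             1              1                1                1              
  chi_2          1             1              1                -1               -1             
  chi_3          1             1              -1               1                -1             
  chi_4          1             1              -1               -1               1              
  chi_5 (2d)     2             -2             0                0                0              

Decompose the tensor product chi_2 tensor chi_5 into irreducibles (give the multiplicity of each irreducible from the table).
chi_2 tensor chi_5 = chi_5 (all other irreducibles have multiplicity 0).

Solution. The character of a tensor product is the pointwise product (chi_2 * chi_5)(C) = chi_2(C) * chi_5(C):
  {1}: (1)*(2), {-1}: (1)*(-2), {i,-i}: (1)*(0), {j,-j}: (-1)*(0), {k,-k}: (-1)*(0)
so (chi_2 * chi_5) takes values
  {1} -> 2, {-1} -> -2, {i,-i} -> 0, {j,-j} -> 0, {k,-k} -> 0.
Now take the inner product of this character with each irreducible chi from the table, <chi_2*chi_5, chi> = (1/8) sum_C |C| (chi_2*chi_5)(C) conj(chi(C)):
  <chi_2*chi_5, chi_1> = (1/8)[1*(2)*conj(1) + 1*(-2)*conj(1) + 2*(0)*conj(1) + 2*(0)*conj(1) + 2*(0)*conj(1)]
      = (1/8)[(2) + (-2) + (0) + (0) + (0)] = 0/8 = 0
  <chi_2*chi_5, chi_2> = (1/8)[1*(2)*conj(1) + 1*(-2)*conj(1) + 2*(0)*conj(1) + 2*(0)*conj(-1) + 2*(0)*conj(-1)]
      = (1/8)[(2) + (-2) + (0) + (0) + (0)] = 0/8 = 0
  <chi_2*chi_5, chi_3> = (1/8)[1*(2)*conj(1) + 1*(-2)*conj(1) + 2*(0)*conj(-1) + 2*(0)*conj(1) + 2*(0)*conj(-1)]
      = (1/8)[(2) + (-2) + (0) + (0) + (0)] = 0/8 = 0
  <chi_2*chi_5, chi_4> = (1/8)[1*(2)*conj(1) + 1*(-2)*conj(1) + 2*(0)*conj(-1) + 2*(0)*conj(-1) + 2*(0)*conj(1)]
      = (1/8)[(2) + (-2) + (0) + (0) + (0)] = 0/8 = 0
  <chi_2*chi_5, chi_5> = (1/8)[1*(2)*conj(2) + 1*(-2)*conj(-2) + 2*(0)*conj(0) + 2*(0)*conj(0) + 2*(0)*conj(0)]
      = (1/8)[(4) + (4) + (0) + (0) + (0)] = 8/8 = 1
Hence the multiplicities are chi_5: 1. Dimension check: dim(chi_2)*dim(chi_5) = 1*2 = 2 and sum (mult * dim) = 1*2 = 2.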